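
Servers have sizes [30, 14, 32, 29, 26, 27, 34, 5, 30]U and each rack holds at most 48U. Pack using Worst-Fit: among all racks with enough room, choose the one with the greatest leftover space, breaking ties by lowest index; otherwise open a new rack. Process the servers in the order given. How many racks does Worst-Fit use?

Put 30U in rack 1; 18U remain.
Put 14U in rack 1; 4U remain.
Put 32U in rack 2; 16U remain.
Put 29U in rack 3; 19U remain.
Put 26U in rack 4; 22U remain.
Put 27U in rack 5; 21U remain.
Put 34U in rack 6; 14U remain.
Put 5U in rack 4; 17U remain.
Put 30U in rack 7; 18U remain.

7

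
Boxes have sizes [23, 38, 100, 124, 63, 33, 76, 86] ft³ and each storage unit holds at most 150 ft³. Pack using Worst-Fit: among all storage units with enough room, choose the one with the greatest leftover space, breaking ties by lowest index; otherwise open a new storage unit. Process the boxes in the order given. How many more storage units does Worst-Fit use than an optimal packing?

Worst-Fit: [23,38,63] [100,33] [124] [76] [86] → 5 storage units.
Total size 543 ft³; any packing needs at least ⌈543/150⌉ = 4 storage units.
An optimal packing achieves that bound: [124,23] [100,38] [86,63] [76,33] → 4 storage units.
Excess: 5 − 4 = 1.

1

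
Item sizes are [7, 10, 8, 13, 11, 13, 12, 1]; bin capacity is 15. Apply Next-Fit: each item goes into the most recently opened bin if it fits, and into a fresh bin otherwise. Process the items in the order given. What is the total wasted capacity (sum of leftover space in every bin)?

30

Put 7 in bin 1; 8 remain.
Put 10 in bin 2; 5 remain.
Put 8 in bin 3; 7 remain.
Put 13 in bin 4; 2 remain.
Put 11 in bin 5; 4 remain.
Put 13 in bin 6; 2 remain.
Put 12 in bin 7; 3 remain.
Put 1 in bin 7; 2 remain.
7 bins × 15 = 105; used 75; unused 30.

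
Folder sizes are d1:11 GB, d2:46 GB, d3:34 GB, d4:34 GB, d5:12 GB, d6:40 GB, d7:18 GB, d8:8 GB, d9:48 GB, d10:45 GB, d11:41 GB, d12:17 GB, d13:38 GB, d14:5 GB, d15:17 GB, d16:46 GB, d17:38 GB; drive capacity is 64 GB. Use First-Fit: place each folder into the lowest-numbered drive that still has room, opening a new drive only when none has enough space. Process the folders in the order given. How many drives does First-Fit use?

Put d1 (11 GB) in drive 1; 53 GB remain.
Put d2 (46 GB) in drive 1; 7 GB remain.
Put d3 (34 GB) in drive 2; 30 GB remain.
Put d4 (34 GB) in drive 3; 30 GB remain.
Put d5 (12 GB) in drive 2; 18 GB remain.
Put d6 (40 GB) in drive 4; 24 GB remain.
Put d7 (18 GB) in drive 2; 0 GB remain.
Put d8 (8 GB) in drive 3; 22 GB remain.
Put d9 (48 GB) in drive 5; 16 GB remain.
Put d10 (45 GB) in drive 6; 19 GB remain.
Put d11 (41 GB) in drive 7; 23 GB remain.
Put d12 (17 GB) in drive 3; 5 GB remain.
Put d13 (38 GB) in drive 8; 26 GB remain.
Put d14 (5 GB) in drive 1; 2 GB remain.
Put d15 (17 GB) in drive 4; 7 GB remain.
Put d16 (46 GB) in drive 9; 18 GB remain.
Put d17 (38 GB) in drive 10; 26 GB remain.
Final drives: [11,46,5] [34,12,18] [34,8,17] [40,17] [48] [45] [41] [38] [46] [38].

10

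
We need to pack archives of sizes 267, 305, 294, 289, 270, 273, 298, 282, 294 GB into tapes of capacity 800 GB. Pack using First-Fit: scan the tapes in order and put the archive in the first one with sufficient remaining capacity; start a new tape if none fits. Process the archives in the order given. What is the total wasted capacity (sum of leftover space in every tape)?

1428

Put 267 GB in tape 1; 533 GB remain.
Put 305 GB in tape 1; 228 GB remain.
Put 294 GB in tape 2; 506 GB remain.
Put 289 GB in tape 2; 217 GB remain.
Put 270 GB in tape 3; 530 GB remain.
Put 273 GB in tape 3; 257 GB remain.
Put 298 GB in tape 4; 502 GB remain.
Put 282 GB in tape 4; 220 GB remain.
Put 294 GB in tape 5; 506 GB remain.
5 tapes × 800 GB = 4000 GB; used 2572 GB; unused 1428 GB.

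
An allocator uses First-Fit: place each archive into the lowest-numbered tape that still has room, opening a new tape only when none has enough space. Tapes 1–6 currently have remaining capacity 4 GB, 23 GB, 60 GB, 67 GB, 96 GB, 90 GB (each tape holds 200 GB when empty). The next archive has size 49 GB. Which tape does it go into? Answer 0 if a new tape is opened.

Tapes with room: tape 3 (60 GB), tape 4 (67 GB), tape 5 (96 GB), tape 6 (90 GB).
The first with room is tape 3.

3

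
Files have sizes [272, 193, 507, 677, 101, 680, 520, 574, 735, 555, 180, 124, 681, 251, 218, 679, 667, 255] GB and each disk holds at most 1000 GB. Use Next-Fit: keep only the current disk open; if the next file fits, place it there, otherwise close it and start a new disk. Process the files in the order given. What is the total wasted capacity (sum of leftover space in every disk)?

disk 1: place 272 GB, 728 GB left
disk 1: place 193 GB, 535 GB left
disk 1: place 507 GB, 28 GB left
disk 2: place 677 GB, 323 GB left
disk 2: place 101 GB, 222 GB left
disk 3: place 680 GB, 320 GB left
disk 4: place 520 GB, 480 GB left
disk 5: place 574 GB, 426 GB left
disk 6: place 735 GB, 265 GB left
disk 7: place 555 GB, 445 GB left
disk 7: place 180 GB, 265 GB left
disk 7: place 124 GB, 141 GB left
disk 8: place 681 GB, 319 GB left
disk 8: place 251 GB, 68 GB left
disk 9: place 218 GB, 782 GB left
disk 9: place 679 GB, 103 GB left
disk 10: place 667 GB, 333 GB left
disk 10: place 255 GB, 78 GB left
10 disks × 1000 GB = 10000 GB; used 7869 GB; unused 2131 GB.

2131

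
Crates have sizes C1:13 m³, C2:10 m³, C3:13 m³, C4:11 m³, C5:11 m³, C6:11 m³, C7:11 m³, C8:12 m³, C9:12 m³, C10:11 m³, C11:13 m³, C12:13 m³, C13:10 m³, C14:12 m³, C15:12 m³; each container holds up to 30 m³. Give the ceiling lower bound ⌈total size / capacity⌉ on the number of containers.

Total size = 13 + 10 + 13 + 11 + 11 + 11 + 11 + 12 + 12 + 11 + 13 + 13 + 10 + 12 + 12 = 175 m³.
⌈175 / 30⌉ = 6.

6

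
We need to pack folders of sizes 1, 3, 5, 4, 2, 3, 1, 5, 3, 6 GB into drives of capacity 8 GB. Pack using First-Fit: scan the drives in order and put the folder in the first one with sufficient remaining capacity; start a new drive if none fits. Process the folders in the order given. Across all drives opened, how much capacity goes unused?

7

Put 1 GB in drive 1; 7 GB remain.
Put 3 GB in drive 1; 4 GB remain.
Put 5 GB in drive 2; 3 GB remain.
Put 4 GB in drive 1; 0 GB remain.
Put 2 GB in drive 2; 1 GB remain.
Put 3 GB in drive 3; 5 GB remain.
Put 1 GB in drive 2; 0 GB remain.
Put 5 GB in drive 3; 0 GB remain.
Put 3 GB in drive 4; 5 GB remain.
Put 6 GB in drive 5; 2 GB remain.
5 drives × 8 GB = 40 GB; used 33 GB; unused 7 GB.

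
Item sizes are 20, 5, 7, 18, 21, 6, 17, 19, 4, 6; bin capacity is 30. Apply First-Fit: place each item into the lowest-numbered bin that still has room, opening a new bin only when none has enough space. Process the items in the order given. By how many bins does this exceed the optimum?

First-Fit: [20,5,4] [7,18] [21,6] [17,6] [19] → 5 bins.
Total size 123; any packing needs at least ⌈123/30⌉ = 5 bins.
So 5 is already optimal.

0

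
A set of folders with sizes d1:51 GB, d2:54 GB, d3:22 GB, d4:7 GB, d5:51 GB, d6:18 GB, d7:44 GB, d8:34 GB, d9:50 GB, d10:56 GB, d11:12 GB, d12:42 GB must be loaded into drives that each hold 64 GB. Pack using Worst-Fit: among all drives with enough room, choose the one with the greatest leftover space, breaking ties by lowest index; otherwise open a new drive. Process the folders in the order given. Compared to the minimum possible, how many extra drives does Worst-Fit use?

Worst-Fit: [51] [54] [22,7,18] [51] [44] [34,12] [50] [56] [42] → 9 drives.
8 folders exceed 32 GB (half the capacity), and no two of those can share a drive, so at least 8 drives are needed.
An optimal packing achieves that bound: [56,7] [54] [51,12] [51] [50] [44,18] [42,22] [34] → 8 drives.
Excess: 9 − 8 = 1.

1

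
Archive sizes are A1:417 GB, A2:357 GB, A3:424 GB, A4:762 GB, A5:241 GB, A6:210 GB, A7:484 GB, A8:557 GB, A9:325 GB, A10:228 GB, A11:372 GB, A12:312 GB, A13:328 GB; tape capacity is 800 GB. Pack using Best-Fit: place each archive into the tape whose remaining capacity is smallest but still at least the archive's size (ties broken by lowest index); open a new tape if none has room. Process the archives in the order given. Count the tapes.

7

A1 (417 GB) → tape 1 (remaining 383 GB)
A2 (357 GB) → tape 1 (remaining 26 GB)
A3 (424 GB) → tape 2 (remaining 376 GB)
A4 (762 GB) → tape 3 (remaining 38 GB)
A5 (241 GB) → tape 2 (remaining 135 GB)
A6 (210 GB) → tape 4 (remaining 590 GB)
A7 (484 GB) → tape 4 (remaining 106 GB)
A8 (557 GB) → tape 5 (remaining 243 GB)
A9 (325 GB) → tape 6 (remaining 475 GB)
A10 (228 GB) → tape 5 (remaining 15 GB)
A11 (372 GB) → tape 6 (remaining 103 GB)
A12 (312 GB) → tape 7 (remaining 488 GB)
A13 (328 GB) → tape 7 (remaining 160 GB)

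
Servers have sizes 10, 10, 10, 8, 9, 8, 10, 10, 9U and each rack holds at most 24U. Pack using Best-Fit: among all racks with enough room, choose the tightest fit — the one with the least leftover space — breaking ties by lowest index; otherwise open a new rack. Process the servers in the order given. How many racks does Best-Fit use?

5

Put 10U in rack 1; 14U remain.
Put 10U in rack 1; 4U remain.
Put 10U in rack 2; 14U remain.
Put 8U in rack 2; 6U remain.
Put 9U in rack 3; 15U remain.
Put 8U in rack 3; 7U remain.
Put 10U in rack 4; 14U remain.
Put 10U in rack 4; 4U remain.
Put 9U in rack 5; 15U remain.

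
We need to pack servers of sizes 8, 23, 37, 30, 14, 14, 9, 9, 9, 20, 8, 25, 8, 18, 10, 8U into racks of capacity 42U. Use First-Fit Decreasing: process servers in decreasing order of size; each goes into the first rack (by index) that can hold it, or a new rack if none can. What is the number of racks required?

Sorted descending: 37, 30, 25, 23, 20, 18, 14, 14, 10, 9, 9, 9, 8, 8, 8, 8.
37U → rack 1 (remaining 5U)
30U → rack 2 (remaining 12U)
25U → rack 3 (remaining 17U)
23U → rack 4 (remaining 19U)
20U → rack 5 (remaining 22U)
18U → rack 4 (remaining 1U)
14U → rack 3 (remaining 3U)
14U → rack 5 (remaining 8U)
10U → rack 2 (remaining 2U)
9U → rack 6 (remaining 33U)
9U → rack 6 (remaining 24U)
9U → rack 6 (remaining 15U)
8U → rack 5 (remaining 0U)
8U → rack 6 (remaining 7U)
8U → rack 7 (remaining 34U)
8U → rack 7 (remaining 26U)

7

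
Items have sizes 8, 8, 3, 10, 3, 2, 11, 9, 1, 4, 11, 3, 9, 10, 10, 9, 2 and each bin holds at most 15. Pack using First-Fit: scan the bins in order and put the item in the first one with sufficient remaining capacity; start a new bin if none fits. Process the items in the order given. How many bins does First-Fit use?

bin 1: place 8, 7 left
bin 2: place 8, 7 left
bin 1: place 3, 4 left
bin 3: place 10, 5 left
bin 1: place 3, 1 left
bin 2: place 2, 5 left
bin 4: place 11, 4 left
bin 5: place 9, 6 left
bin 1: place 1, 0 left
bin 2: place 4, 1 left
bin 6: place 11, 4 left
bin 3: place 3, 2 left
bin 7: place 9, 6 left
bin 8: place 10, 5 left
bin 9: place 10, 5 left
bin 10: place 9, 6 left
bin 3: place 2, 0 left

10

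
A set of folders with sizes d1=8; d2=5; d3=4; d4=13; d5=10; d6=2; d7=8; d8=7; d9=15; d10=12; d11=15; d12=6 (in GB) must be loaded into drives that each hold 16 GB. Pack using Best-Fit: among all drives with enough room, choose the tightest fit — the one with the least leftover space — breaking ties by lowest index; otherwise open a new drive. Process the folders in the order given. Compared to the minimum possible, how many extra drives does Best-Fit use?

Best-Fit: [8,5] [4,10,2] [13] [8,7] [15] [12] [15] [6] → 8 drives.
Total size 105 GB; any packing needs at least ⌈105/16⌉ = 7 drives.
An optimal packing achieves that bound: [15] [15] [13,2] [12,4] [10,6] [8,8] [7,5] → 7 drives.
Excess: 8 − 7 = 1.

1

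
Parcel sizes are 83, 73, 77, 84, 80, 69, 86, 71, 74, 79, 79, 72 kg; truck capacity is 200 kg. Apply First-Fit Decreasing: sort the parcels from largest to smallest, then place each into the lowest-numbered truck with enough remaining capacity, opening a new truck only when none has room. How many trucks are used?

Sorted descending: 86, 84, 83, 80, 79, 79, 77, 74, 73, 72, 71, 69.
86 kg → truck 1 (remaining 114 kg)
84 kg → truck 1 (remaining 30 kg)
83 kg → truck 2 (remaining 117 kg)
80 kg → truck 2 (remaining 37 kg)
79 kg → truck 3 (remaining 121 kg)
79 kg → truck 3 (remaining 42 kg)
77 kg → truck 4 (remaining 123 kg)
74 kg → truck 4 (remaining 49 kg)
73 kg → truck 5 (remaining 127 kg)
72 kg → truck 5 (remaining 55 kg)
71 kg → truck 6 (remaining 129 kg)
69 kg → truck 6 (remaining 60 kg)

6 trucks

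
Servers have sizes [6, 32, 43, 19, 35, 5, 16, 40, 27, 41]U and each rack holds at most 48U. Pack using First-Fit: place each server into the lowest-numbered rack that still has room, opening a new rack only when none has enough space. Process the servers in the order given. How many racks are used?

7

6U → rack 1 (remaining 42U)
32U → rack 1 (remaining 10U)
43U → rack 2 (remaining 5U)
19U → rack 3 (remaining 29U)
35U → rack 4 (remaining 13U)
5U → rack 1 (remaining 5U)
16U → rack 3 (remaining 13U)
40U → rack 5 (remaining 8U)
27U → rack 6 (remaining 21U)
41U → rack 7 (remaining 7U)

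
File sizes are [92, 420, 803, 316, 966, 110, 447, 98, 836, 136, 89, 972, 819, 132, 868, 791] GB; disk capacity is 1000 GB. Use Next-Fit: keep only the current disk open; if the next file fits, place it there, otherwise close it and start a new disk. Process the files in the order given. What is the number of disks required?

11

92 GB → disk 1 (remaining 908 GB)
420 GB → disk 1 (remaining 488 GB)
803 GB → disk 2 (remaining 197 GB)
316 GB → disk 3 (remaining 684 GB)
966 GB → disk 4 (remaining 34 GB)
110 GB → disk 5 (remaining 890 GB)
447 GB → disk 5 (remaining 443 GB)
98 GB → disk 5 (remaining 345 GB)
836 GB → disk 6 (remaining 164 GB)
136 GB → disk 6 (remaining 28 GB)
89 GB → disk 7 (remaining 911 GB)
972 GB → disk 8 (remaining 28 GB)
819 GB → disk 9 (remaining 181 GB)
132 GB → disk 9 (remaining 49 GB)
868 GB → disk 10 (remaining 132 GB)
791 GB → disk 11 (remaining 209 GB)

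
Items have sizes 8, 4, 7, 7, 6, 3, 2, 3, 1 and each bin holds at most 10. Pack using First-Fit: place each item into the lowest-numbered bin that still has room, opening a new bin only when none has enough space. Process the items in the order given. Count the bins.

8 → bin 1 (remaining 2)
4 → bin 2 (remaining 6)
7 → bin 3 (remaining 3)
7 → bin 4 (remaining 3)
6 → bin 2 (remaining 0)
3 → bin 3 (remaining 0)
2 → bin 1 (remaining 0)
3 → bin 4 (remaining 0)
1 → bin 5 (remaining 9)
Final bins: [8,2] [4,6] [7,3] [7,3] [1].

5 bins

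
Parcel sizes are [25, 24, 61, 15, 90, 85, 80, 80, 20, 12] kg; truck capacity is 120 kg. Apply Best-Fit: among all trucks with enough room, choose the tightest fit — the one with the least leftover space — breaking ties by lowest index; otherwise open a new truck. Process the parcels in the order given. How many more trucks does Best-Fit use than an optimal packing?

Best-Fit: [25,24,61] [15,90,12] [85,20] [80] [80] → 5 trucks.
Total size 492 kg; any packing needs at least ⌈492/120⌉ = 5 trucks.
So 5 is already optimal.

0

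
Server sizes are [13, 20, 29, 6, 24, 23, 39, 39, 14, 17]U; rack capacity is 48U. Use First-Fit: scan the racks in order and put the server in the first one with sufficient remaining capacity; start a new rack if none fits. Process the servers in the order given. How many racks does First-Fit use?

13U → rack 1 (remaining 35U)
20U → rack 1 (remaining 15U)
29U → rack 2 (remaining 19U)
6U → rack 1 (remaining 9U)
24U → rack 3 (remaining 24U)
23U → rack 3 (remaining 1U)
39U → rack 4 (remaining 9U)
39U → rack 5 (remaining 9U)
14U → rack 2 (remaining 5U)
17U → rack 6 (remaining 31U)

6 racks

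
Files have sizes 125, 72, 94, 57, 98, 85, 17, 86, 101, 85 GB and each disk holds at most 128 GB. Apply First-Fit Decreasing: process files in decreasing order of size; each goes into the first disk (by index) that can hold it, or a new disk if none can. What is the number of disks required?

Sorted descending: 125, 101, 98, 94, 86, 85, 85, 72, 57, 17.
disk 1: place 125 GB, 3 GB left
disk 2: place 101 GB, 27 GB left
disk 3: place 98 GB, 30 GB left
disk 4: place 94 GB, 34 GB left
disk 5: place 86 GB, 42 GB left
disk 6: place 85 GB, 43 GB left
disk 7: place 85 GB, 43 GB left
disk 8: place 72 GB, 56 GB left
disk 9: place 57 GB, 71 GB left
disk 2: place 17 GB, 10 GB left
Final disks: [125] [101,17] [98] [94] [86] [85] [85] [72] [57].

9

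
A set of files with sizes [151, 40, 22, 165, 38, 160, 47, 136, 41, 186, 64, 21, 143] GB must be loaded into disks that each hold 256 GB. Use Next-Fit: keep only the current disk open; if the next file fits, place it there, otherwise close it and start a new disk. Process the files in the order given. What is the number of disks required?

6

disk 1: place 151 GB, 105 GB left
disk 1: place 40 GB, 65 GB left
disk 1: place 22 GB, 43 GB left
disk 2: place 165 GB, 91 GB left
disk 2: place 38 GB, 53 GB left
disk 3: place 160 GB, 96 GB left
disk 3: place 47 GB, 49 GB left
disk 4: place 136 GB, 120 GB left
disk 4: place 41 GB, 79 GB left
disk 5: place 186 GB, 70 GB left
disk 5: place 64 GB, 6 GB left
disk 6: place 21 GB, 235 GB left
disk 6: place 143 GB, 92 GB left
Final disks: [151,40,22] [165,38] [160,47] [136,41] [186,64] [21,143].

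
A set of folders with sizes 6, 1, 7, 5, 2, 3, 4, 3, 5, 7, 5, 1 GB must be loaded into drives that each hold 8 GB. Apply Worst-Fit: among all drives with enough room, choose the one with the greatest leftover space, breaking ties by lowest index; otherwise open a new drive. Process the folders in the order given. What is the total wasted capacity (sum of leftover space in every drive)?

7

6 GB → drive 1 (remaining 2 GB)
1 GB → drive 1 (remaining 1 GB)
7 GB → drive 2 (remaining 1 GB)
5 GB → drive 3 (remaining 3 GB)
2 GB → drive 3 (remaining 1 GB)
3 GB → drive 4 (remaining 5 GB)
4 GB → drive 4 (remaining 1 GB)
3 GB → drive 5 (remaining 5 GB)
5 GB → drive 5 (remaining 0 GB)
7 GB → drive 6 (remaining 1 GB)
5 GB → drive 7 (remaining 3 GB)
1 GB → drive 7 (remaining 2 GB)
7 drives × 8 GB = 56 GB; used 49 GB; unused 7 GB.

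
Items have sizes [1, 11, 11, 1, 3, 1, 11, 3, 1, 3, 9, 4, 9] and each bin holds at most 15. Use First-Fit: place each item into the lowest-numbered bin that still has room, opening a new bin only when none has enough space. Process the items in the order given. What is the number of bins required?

5 bins

1 → bin 1 (remaining 14)
11 → bin 1 (remaining 3)
11 → bin 2 (remaining 4)
1 → bin 1 (remaining 2)
3 → bin 2 (remaining 1)
1 → bin 1 (remaining 1)
11 → bin 3 (remaining 4)
3 → bin 3 (remaining 1)
1 → bin 1 (remaining 0)
3 → bin 4 (remaining 12)
9 → bin 4 (remaining 3)
4 → bin 5 (remaining 11)
9 → bin 5 (remaining 2)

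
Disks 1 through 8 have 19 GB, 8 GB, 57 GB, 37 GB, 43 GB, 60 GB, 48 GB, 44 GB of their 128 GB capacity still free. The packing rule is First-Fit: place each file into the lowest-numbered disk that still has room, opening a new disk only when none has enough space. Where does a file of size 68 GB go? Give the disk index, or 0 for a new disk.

No disk has ≥ 68 GB free, so a new disk is opened.

0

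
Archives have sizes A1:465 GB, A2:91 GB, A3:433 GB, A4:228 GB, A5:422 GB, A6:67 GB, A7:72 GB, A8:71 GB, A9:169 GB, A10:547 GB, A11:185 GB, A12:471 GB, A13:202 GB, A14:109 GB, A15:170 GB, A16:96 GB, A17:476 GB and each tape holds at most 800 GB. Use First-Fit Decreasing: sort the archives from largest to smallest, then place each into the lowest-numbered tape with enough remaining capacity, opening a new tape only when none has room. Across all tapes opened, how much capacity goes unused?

526

Sorted descending: 547, 476, 471, 465, 433, 422, 228, 202, 185, 170, 169, 109, 96, 91, 72, 71, 67.
Put 547 GB in tape 1; 253 GB remain.
Put 476 GB in tape 2; 324 GB remain.
Put 471 GB in tape 3; 329 GB remain.
Put 465 GB in tape 4; 335 GB remain.
Put 433 GB in tape 5; 367 GB remain.
Put 422 GB in tape 6; 378 GB remain.
Put 228 GB in tape 1; 25 GB remain.
Put 202 GB in tape 2; 122 GB remain.
Put 185 GB in tape 3; 144 GB remain.
Put 170 GB in tape 4; 165 GB remain.
Put 169 GB in tape 5; 198 GB remain.
Put 109 GB in tape 2; 13 GB remain.
Put 96 GB in tape 3; 48 GB remain.
Put 91 GB in tape 4; 74 GB remain.
Put 72 GB in tape 4; 2 GB remain.
Put 71 GB in tape 5; 127 GB remain.
Put 67 GB in tape 5; 60 GB remain.
6 tapes × 800 GB = 4800 GB; used 4274 GB; unused 526 GB.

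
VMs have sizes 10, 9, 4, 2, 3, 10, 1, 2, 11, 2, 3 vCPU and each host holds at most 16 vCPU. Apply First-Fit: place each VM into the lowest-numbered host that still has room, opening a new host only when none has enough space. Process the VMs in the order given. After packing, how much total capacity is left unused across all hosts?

7

10 vCPU → host 1 (remaining 6 vCPU)
9 vCPU → host 2 (remaining 7 vCPU)
4 vCPU → host 1 (remaining 2 vCPU)
2 vCPU → host 1 (remaining 0 vCPU)
3 vCPU → host 2 (remaining 4 vCPU)
10 vCPU → host 3 (remaining 6 vCPU)
1 vCPU → host 2 (remaining 3 vCPU)
2 vCPU → host 2 (remaining 1 vCPU)
11 vCPU → host 4 (remaining 5 vCPU)
2 vCPU → host 3 (remaining 4 vCPU)
3 vCPU → host 3 (remaining 1 vCPU)
4 hosts × 16 vCPU = 64 vCPU; used 57 vCPU; unused 7 vCPU.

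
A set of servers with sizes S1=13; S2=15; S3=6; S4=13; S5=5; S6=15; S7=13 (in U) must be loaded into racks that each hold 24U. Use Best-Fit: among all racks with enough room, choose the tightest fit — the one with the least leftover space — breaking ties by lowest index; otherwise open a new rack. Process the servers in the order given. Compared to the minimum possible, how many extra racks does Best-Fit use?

Best-Fit: [13,5] [15,6] [13] [15] [13] → 5 racks.
5 servers exceed 12U (half the capacity), and no two of those can share a rack, so at least 5 racks are needed.
So 5 is already optimal.

0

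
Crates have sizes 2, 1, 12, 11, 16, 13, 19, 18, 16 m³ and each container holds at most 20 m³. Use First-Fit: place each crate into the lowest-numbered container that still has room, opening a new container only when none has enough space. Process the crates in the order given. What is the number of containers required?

7

Put 2 m³ in container 1; 18 m³ remain.
Put 1 m³ in container 1; 17 m³ remain.
Put 12 m³ in container 1; 5 m³ remain.
Put 11 m³ in container 2; 9 m³ remain.
Put 16 m³ in container 3; 4 m³ remain.
Put 13 m³ in container 4; 7 m³ remain.
Put 19 m³ in container 5; 1 m³ remain.
Put 18 m³ in container 6; 2 m³ remain.
Put 16 m³ in container 7; 4 m³ remain.
Final containers: [2,1,12] [11] [16] [13] [19] [18] [16].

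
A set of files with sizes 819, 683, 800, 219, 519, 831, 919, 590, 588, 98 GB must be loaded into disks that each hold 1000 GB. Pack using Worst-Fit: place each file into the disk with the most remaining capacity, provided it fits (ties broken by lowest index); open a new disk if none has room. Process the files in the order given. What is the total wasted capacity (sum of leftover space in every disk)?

Put 819 GB in disk 1; 181 GB remain.
Put 683 GB in disk 2; 317 GB remain.
Put 800 GB in disk 3; 200 GB remain.
Put 219 GB in disk 2; 98 GB remain.
Put 519 GB in disk 4; 481 GB remain.
Put 831 GB in disk 5; 169 GB remain.
Put 919 GB in disk 6; 81 GB remain.
Put 590 GB in disk 7; 410 GB remain.
Put 588 GB in disk 8; 412 GB remain.
Put 98 GB in disk 4; 383 GB remain.
8 disks × 1000 GB = 8000 GB; used 6066 GB; unused 1934 GB.

1934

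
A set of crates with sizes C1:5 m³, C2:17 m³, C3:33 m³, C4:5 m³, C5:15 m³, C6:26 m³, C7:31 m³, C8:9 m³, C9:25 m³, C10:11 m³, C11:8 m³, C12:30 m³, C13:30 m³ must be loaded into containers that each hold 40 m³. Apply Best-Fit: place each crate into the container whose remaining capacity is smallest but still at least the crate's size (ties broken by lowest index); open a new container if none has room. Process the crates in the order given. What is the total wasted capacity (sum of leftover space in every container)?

35

Put C1 (5 m³) in container 1; 35 m³ remain.
Put C2 (17 m³) in container 1; 18 m³ remain.
Put C3 (33 m³) in container 2; 7 m³ remain.
Put C4 (5 m³) in container 2; 2 m³ remain.
Put C5 (15 m³) in container 1; 3 m³ remain.
Put C6 (26 m³) in container 3; 14 m³ remain.
Put C7 (31 m³) in container 4; 9 m³ remain.
Put C8 (9 m³) in container 4; 0 m³ remain.
Put C9 (25 m³) in container 5; 15 m³ remain.
Put C10 (11 m³) in container 3; 3 m³ remain.
Put C11 (8 m³) in container 5; 7 m³ remain.
Put C12 (30 m³) in container 6; 10 m³ remain.
Put C13 (30 m³) in container 7; 10 m³ remain.
7 containers × 40 m³ = 280 m³; used 245 m³; unused 35 m³.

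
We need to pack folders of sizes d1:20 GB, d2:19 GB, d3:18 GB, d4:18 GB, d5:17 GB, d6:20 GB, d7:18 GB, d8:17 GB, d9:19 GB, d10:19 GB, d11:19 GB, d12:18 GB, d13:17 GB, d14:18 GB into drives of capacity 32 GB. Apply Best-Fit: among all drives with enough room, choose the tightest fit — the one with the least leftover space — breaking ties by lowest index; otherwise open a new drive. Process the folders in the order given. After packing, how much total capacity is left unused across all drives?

Put d1 (20 GB) in drive 1; 12 GB remain.
Put d2 (19 GB) in drive 2; 13 GB remain.
Put d3 (18 GB) in drive 3; 14 GB remain.
Put d4 (18 GB) in drive 4; 14 GB remain.
Put d5 (17 GB) in drive 5; 15 GB remain.
Put d6 (20 GB) in drive 6; 12 GB remain.
Put d7 (18 GB) in drive 7; 14 GB remain.
Put d8 (17 GB) in drive 8; 15 GB remain.
Put d9 (19 GB) in drive 9; 13 GB remain.
Put d10 (19 GB) in drive 10; 13 GB remain.
Put d11 (19 GB) in drive 11; 13 GB remain.
Put d12 (18 GB) in drive 12; 14 GB remain.
Put d13 (17 GB) in drive 13; 15 GB remain.
Put d14 (18 GB) in drive 14; 14 GB remain.
14 drives × 32 GB = 448 GB; used 257 GB; unused 191 GB.

191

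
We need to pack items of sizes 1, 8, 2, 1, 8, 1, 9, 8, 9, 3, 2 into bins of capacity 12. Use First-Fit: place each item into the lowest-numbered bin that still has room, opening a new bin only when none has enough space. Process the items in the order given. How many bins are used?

5

1 → bin 1 (remaining 11)
8 → bin 1 (remaining 3)
2 → bin 1 (remaining 1)
1 → bin 1 (remaining 0)
8 → bin 2 (remaining 4)
1 → bin 2 (remaining 3)
9 → bin 3 (remaining 3)
8 → bin 4 (remaining 4)
9 → bin 5 (remaining 3)
3 → bin 2 (remaining 0)
2 → bin 3 (remaining 1)
Final bins: [1,8,2,1] [8,1,3] [9,2] [8] [9].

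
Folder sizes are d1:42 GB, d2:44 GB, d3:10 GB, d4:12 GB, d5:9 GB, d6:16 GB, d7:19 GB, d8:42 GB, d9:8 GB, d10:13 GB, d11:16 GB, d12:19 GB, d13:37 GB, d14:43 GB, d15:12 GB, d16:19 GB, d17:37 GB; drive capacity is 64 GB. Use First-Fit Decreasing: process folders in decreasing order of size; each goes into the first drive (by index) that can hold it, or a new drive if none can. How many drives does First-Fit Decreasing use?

7

Sorted descending: 44, 43, 42, 42, 37, 37, 19, 19, 19, 16, 16, 13, 12, 12, 10, 9, 8.
Put 44 GB in drive 1; 20 GB remain.
Put 43 GB in drive 2; 21 GB remain.
Put 42 GB in drive 3; 22 GB remain.
Put 42 GB in drive 4; 22 GB remain.
Put 37 GB in drive 5; 27 GB remain.
Put 37 GB in drive 6; 27 GB remain.
Put 19 GB in drive 1; 1 GB remain.
Put 19 GB in drive 2; 2 GB remain.
Put 19 GB in drive 3; 3 GB remain.
Put 16 GB in drive 4; 6 GB remain.
Put 16 GB in drive 5; 11 GB remain.
Put 13 GB in drive 6; 14 GB remain.
Put 12 GB in drive 6; 2 GB remain.
Put 12 GB in drive 7; 52 GB remain.
Put 10 GB in drive 5; 1 GB remain.
Put 9 GB in drive 7; 43 GB remain.
Put 8 GB in drive 7; 35 GB remain.
Final drives: [44,19] [43,19] [42,19] [42,16] [37,16,10] [37,13,12] [12,9,8].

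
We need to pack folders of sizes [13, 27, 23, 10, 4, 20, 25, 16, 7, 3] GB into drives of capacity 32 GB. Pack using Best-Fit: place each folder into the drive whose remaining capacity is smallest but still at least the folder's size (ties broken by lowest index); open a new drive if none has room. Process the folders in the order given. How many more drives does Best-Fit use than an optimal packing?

1

Best-Fit: [13,10,3] [27,4] [23] [20] [25,7] [16] → 6 drives.
Total size 148 GB; any packing needs at least ⌈148/32⌉ = 5 drives.
An optimal packing achieves that bound: [27,4] [25,7] [23,3] [20,10] [16,13] → 5 drives.
Excess: 6 − 5 = 1.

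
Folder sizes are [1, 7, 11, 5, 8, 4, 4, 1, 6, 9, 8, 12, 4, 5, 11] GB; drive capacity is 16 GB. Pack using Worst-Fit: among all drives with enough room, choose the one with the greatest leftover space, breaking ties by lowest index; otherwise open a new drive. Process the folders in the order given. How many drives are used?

1 GB → drive 1 (remaining 15 GB)
7 GB → drive 1 (remaining 8 GB)
11 GB → drive 2 (remaining 5 GB)
5 GB → drive 1 (remaining 3 GB)
8 GB → drive 3 (remaining 8 GB)
4 GB → drive 3 (remaining 4 GB)
4 GB → drive 2 (remaining 1 GB)
1 GB → drive 3 (remaining 3 GB)
6 GB → drive 4 (remaining 10 GB)
9 GB → drive 4 (remaining 1 GB)
8 GB → drive 5 (remaining 8 GB)
12 GB → drive 6 (remaining 4 GB)
4 GB → drive 5 (remaining 4 GB)
5 GB → drive 7 (remaining 11 GB)
11 GB → drive 7 (remaining 0 GB)
Final drives: [1,7,5] [11,4] [8,4,1] [6,9] [8,4] [12] [5,11].

7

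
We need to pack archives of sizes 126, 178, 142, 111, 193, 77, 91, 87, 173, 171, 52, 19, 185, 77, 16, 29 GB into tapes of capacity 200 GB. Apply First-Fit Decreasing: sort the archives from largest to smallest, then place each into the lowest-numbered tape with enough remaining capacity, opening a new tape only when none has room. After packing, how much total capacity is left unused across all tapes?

273

Sorted descending: 193, 185, 178, 173, 171, 142, 126, 111, 91, 87, 77, 77, 52, 29, 19, 16.
Put 193 GB in tape 1; 7 GB remain.
Put 185 GB in tape 2; 15 GB remain.
Put 178 GB in tape 3; 22 GB remain.
Put 173 GB in tape 4; 27 GB remain.
Put 171 GB in tape 5; 29 GB remain.
Put 142 GB in tape 6; 58 GB remain.
Put 126 GB in tape 7; 74 GB remain.
Put 111 GB in tape 8; 89 GB remain.
Put 91 GB in tape 9; 109 GB remain.
Put 87 GB in tape 8; 2 GB remain.
Put 77 GB in tape 9; 32 GB remain.
Put 77 GB in tape 10; 123 GB remain.
Put 52 GB in tape 6; 6 GB remain.
Put 29 GB in tape 5; 0 GB remain.
Put 19 GB in tape 3; 3 GB remain.
Put 16 GB in tape 4; 11 GB remain.
10 tapes × 200 GB = 2000 GB; used 1727 GB; unused 273 GB.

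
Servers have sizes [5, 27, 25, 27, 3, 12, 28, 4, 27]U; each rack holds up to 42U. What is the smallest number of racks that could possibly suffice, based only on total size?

Total size = 5 + 27 + 25 + 27 + 3 + 12 + 28 + 4 + 27 = 158U.
⌈158 / 42⌉ = 4.

4 racks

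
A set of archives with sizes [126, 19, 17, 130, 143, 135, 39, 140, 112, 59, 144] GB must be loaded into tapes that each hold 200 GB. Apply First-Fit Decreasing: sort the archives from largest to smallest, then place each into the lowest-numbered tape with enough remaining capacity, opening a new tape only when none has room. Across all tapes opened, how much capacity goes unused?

336

Sorted descending: 144, 143, 140, 135, 130, 126, 112, 59, 39, 19, 17.
144 GB → tape 1 (remaining 56 GB)
143 GB → tape 2 (remaining 57 GB)
140 GB → tape 3 (remaining 60 GB)
135 GB → tape 4 (remaining 65 GB)
130 GB → tape 5 (remaining 70 GB)
126 GB → tape 6 (remaining 74 GB)
112 GB → tape 7 (remaining 88 GB)
59 GB → tape 3 (remaining 1 GB)
39 GB → tape 1 (remaining 17 GB)
19 GB → tape 2 (remaining 38 GB)
17 GB → tape 1 (remaining 0 GB)
7 tapes × 200 GB = 1400 GB; used 1064 GB; unused 336 GB.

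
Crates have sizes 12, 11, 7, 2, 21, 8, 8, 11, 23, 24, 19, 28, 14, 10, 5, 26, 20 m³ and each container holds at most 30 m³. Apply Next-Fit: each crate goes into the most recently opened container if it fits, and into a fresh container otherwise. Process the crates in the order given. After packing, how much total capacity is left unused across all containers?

51

12 m³ → container 1 (remaining 18 m³)
11 m³ → container 1 (remaining 7 m³)
7 m³ → container 1 (remaining 0 m³)
2 m³ → container 2 (remaining 28 m³)
21 m³ → container 2 (remaining 7 m³)
8 m³ → container 3 (remaining 22 m³)
8 m³ → container 3 (remaining 14 m³)
11 m³ → container 3 (remaining 3 m³)
23 m³ → container 4 (remaining 7 m³)
24 m³ → container 5 (remaining 6 m³)
19 m³ → container 6 (remaining 11 m³)
28 m³ → container 7 (remaining 2 m³)
14 m³ → container 8 (remaining 16 m³)
10 m³ → container 8 (remaining 6 m³)
5 m³ → container 8 (remaining 1 m³)
26 m³ → container 9 (remaining 4 m³)
20 m³ → container 10 (remaining 10 m³)
10 containers × 30 m³ = 300 m³; used 249 m³; unused 51 m³.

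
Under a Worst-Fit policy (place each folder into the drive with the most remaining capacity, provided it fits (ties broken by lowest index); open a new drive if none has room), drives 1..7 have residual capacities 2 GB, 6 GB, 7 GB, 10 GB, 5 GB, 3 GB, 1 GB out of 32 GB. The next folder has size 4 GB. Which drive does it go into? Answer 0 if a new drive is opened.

4

Drives with room: drive 2 (6 GB), drive 3 (7 GB), drive 4 (10 GB), drive 5 (5 GB).
Most room is drive 4 with 10 GB free.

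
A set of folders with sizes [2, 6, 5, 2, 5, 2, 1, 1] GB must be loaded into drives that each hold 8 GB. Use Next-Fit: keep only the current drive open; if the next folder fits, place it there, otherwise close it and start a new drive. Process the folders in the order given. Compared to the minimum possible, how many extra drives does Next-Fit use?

1

Next-Fit: [2,6] [5,2] [5,2,1] [1] → 4 drives.
Total size 24 GB; any packing needs at least ⌈24/8⌉ = 3 drives.
An optimal packing achieves that bound: [6,2] [5,2,1] [5,2,1] → 3 drives.
Excess: 4 − 3 = 1.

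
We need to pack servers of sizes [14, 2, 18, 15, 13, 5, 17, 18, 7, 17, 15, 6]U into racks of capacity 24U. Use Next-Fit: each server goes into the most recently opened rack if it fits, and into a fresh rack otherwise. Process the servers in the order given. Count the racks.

Put 14U in rack 1; 10U remain.
Put 2U in rack 1; 8U remain.
Put 18U in rack 2; 6U remain.
Put 15U in rack 3; 9U remain.
Put 13U in rack 4; 11U remain.
Put 5U in rack 4; 6U remain.
Put 17U in rack 5; 7U remain.
Put 18U in rack 6; 6U remain.
Put 7U in rack 7; 17U remain.
Put 17U in rack 7; 0U remain.
Put 15U in rack 8; 9U remain.
Put 6U in rack 8; 3U remain.
Final racks: [14,2] [18] [15] [13,5] [17] [18] [7,17] [15,6].

8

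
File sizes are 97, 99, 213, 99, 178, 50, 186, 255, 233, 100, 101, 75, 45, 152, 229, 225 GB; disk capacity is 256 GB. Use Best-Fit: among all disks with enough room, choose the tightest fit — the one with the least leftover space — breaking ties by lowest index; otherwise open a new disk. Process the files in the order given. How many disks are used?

10

97 GB → disk 1 (remaining 159 GB)
99 GB → disk 1 (remaining 60 GB)
213 GB → disk 2 (remaining 43 GB)
99 GB → disk 3 (remaining 157 GB)
178 GB → disk 4 (remaining 78 GB)
50 GB → disk 1 (remaining 10 GB)
186 GB → disk 5 (remaining 70 GB)
255 GB → disk 6 (remaining 1 GB)
233 GB → disk 7 (remaining 23 GB)
100 GB → disk 3 (remaining 57 GB)
101 GB → disk 8 (remaining 155 GB)
75 GB → disk 4 (remaining 3 GB)
45 GB → disk 3 (remaining 12 GB)
152 GB → disk 8 (remaining 3 GB)
229 GB → disk 9 (remaining 27 GB)
225 GB → disk 10 (remaining 31 GB)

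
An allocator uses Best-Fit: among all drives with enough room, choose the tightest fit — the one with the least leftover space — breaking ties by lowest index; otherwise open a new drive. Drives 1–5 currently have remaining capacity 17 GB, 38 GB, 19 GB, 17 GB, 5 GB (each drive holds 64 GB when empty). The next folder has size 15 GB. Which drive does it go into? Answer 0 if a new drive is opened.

Drives with room: drive 1 (17 GB), drive 2 (38 GB), drive 3 (19 GB), drive 4 (17 GB).
Tightest fit is drive 1 with 17 GB free.

1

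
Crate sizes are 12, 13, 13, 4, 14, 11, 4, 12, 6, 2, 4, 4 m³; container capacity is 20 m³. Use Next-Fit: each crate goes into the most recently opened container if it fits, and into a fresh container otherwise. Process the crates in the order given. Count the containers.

12 m³ → container 1 (remaining 8 m³)
13 m³ → container 2 (remaining 7 m³)
13 m³ → container 3 (remaining 7 m³)
4 m³ → container 3 (remaining 3 m³)
14 m³ → container 4 (remaining 6 m³)
11 m³ → container 5 (remaining 9 m³)
4 m³ → container 5 (remaining 5 m³)
12 m³ → container 6 (remaining 8 m³)
6 m³ → container 6 (remaining 2 m³)
2 m³ → container 6 (remaining 0 m³)
4 m³ → container 7 (remaining 16 m³)
4 m³ → container 7 (remaining 12 m³)

7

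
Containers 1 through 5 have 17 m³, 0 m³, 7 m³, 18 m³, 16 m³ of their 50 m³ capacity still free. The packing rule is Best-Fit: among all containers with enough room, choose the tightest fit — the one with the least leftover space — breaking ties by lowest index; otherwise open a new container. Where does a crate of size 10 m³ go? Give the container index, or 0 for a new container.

5

Containers with room: container 1 (17 m³), container 4 (18 m³), container 5 (16 m³).
Tightest fit is container 5 with 16 m³ free.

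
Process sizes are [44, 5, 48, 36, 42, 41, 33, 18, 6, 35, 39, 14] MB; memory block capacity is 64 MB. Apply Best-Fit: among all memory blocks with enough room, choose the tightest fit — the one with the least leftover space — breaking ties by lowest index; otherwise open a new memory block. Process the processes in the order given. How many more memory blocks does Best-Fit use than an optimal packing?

0

Best-Fit: [44,5,6] [48,14] [36] [42,18] [41] [33] [35] [39] → 8 memory blocks.
8 processes exceed 32 MB (half the capacity), and no two of those can share a memory block, so at least 8 memory blocks are needed.
So 8 is already optimal.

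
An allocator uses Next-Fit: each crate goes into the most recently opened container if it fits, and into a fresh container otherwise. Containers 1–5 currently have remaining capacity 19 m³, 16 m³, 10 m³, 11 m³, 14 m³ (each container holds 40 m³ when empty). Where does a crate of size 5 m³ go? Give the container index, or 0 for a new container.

Next-Fit only looks at container 5, which has 14 m³ free.
5 m³ fits there.

5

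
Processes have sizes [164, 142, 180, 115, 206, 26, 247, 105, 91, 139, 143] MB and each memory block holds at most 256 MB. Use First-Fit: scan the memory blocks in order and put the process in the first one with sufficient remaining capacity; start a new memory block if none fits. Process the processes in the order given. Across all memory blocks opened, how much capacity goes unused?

490

164 MB → memory block 1 (remaining 92 MB)
142 MB → memory block 2 (remaining 114 MB)
180 MB → memory block 3 (remaining 76 MB)
115 MB → memory block 4 (remaining 141 MB)
206 MB → memory block 5 (remaining 50 MB)
26 MB → memory block 1 (remaining 66 MB)
247 MB → memory block 6 (remaining 9 MB)
105 MB → memory block 2 (remaining 9 MB)
91 MB → memory block 4 (remaining 50 MB)
139 MB → memory block 7 (remaining 117 MB)
143 MB → memory block 8 (remaining 113 MB)
8 memory blocks × 256 MB = 2048 MB; used 1558 MB; unused 490 MB.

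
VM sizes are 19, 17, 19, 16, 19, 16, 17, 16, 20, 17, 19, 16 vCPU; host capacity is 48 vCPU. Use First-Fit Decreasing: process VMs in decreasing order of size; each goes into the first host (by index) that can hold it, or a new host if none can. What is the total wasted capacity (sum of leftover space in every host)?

Sorted descending: 20, 19, 19, 19, 19, 17, 17, 17, 16, 16, 16, 16.
host 1: place 20 vCPU, 28 vCPU left
host 1: place 19 vCPU, 9 vCPU left
host 2: place 19 vCPU, 29 vCPU left
host 2: place 19 vCPU, 10 vCPU left
host 3: place 19 vCPU, 29 vCPU left
host 3: place 17 vCPU, 12 vCPU left
host 4: place 17 vCPU, 31 vCPU left
host 4: place 17 vCPU, 14 vCPU left
host 5: place 16 vCPU, 32 vCPU left
host 5: place 16 vCPU, 16 vCPU left
host 5: place 16 vCPU, 0 vCPU left
host 6: place 16 vCPU, 32 vCPU left
6 hosts × 48 vCPU = 288 vCPU; used 211 vCPU; unused 77 vCPU.

77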